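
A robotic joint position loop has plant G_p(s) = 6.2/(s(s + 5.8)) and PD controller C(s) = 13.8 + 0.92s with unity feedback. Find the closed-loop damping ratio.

Forward path: (13.8 + 0.92s)·6.2/(s(s+5.8)). The closed-loop characteristic equation is s² + (5.8 + 6.2·0.92)s + 6.2·13.8 = 0.
That is s² + 11.5s + 85.56 = 0, so ω_n = 9.25 rad/s and ζ = 11.5/(2·9.25) = 0.6218.

ζ = 0.622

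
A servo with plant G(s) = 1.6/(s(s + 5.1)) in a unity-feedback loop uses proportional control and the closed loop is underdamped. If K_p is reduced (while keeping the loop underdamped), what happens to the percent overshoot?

decrease

ζ = 5.1/(2√(1.6K_p)) rises as K_p falls; higher damping means less overshoot.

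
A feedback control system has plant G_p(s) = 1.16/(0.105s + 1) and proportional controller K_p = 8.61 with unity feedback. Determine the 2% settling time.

T_s ≈ 0.0382 s

Closed loop: T(s) = K_p·G_p/(1+K_p·G_p) = 9.988/(0.105s + 1 + 9.988), with pole at s = −(1 + 9.988)/0.105 = −104.6.
τ = 1/104.6 = 0.009556 s, so 2% settling time ≈ 4τ = 0.0382 s.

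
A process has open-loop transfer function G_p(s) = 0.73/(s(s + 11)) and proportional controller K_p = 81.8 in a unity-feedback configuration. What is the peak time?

T_p = 0.579 s

Closed-loop characteristic equation: s² + 11s + 59.71 = 0, so ω_n = 7.727 rad/s and ζ = 11/(2·7.727) = 0.7117.
Damped frequency ω_d = ω_n√(1−ζ²) = 5.428 rad/s, so peak time T_p = π/ω_d = 0.579 s.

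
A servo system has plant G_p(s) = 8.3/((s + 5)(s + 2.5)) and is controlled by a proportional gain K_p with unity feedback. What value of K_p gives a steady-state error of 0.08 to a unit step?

K_p = 17.3

The loop is type 0, so e_ss(step) = 1/(1 + K_pos) with K_pos = K_p·G_p(0).
G_p(0) = 0.664. Require 1/(1 + K_p·0.664) = 0.08, so 1 + 0.664·K_p = 12.5.
K_p = (12.5 − 1)/0.664 = 17.3.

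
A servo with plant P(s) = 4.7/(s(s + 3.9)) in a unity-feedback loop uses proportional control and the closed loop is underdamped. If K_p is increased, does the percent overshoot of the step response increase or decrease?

increase

Characteristic equation s² + 3.9s + K_p·4.7 = 0: raising K_p raises ω_n while 2ζω_n = 3.9 is fixed, so ζ falls and overshoot grows.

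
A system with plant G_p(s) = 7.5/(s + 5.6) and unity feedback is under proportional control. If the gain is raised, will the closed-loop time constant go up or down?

decrease

Closed-loop pole is at s = −(5.6+K_p·7.5); larger K_p moves it further left, so τ = 1/(5.6+K_p·7.5) decreases.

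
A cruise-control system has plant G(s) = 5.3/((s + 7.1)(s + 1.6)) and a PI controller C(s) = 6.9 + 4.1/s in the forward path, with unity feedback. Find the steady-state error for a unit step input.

The open loop C(s)G(s) has a pole at the origin (type 1), so the static position error constant is infinite and e_ss = 1/(1+∞) = 0.

0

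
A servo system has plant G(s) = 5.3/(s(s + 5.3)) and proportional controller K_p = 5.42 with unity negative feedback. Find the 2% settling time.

The closed-loop denominator s² + 5.3s + 28.73 gives ω_n = √28.73 = 5.36 and ζ = 5.3/(2ω_n) = 0.4944.
2% settling time T_s ≈ 4/(ζω_n) = 4/2.65 = 1.51 s.

T_s ≈ 1.51 s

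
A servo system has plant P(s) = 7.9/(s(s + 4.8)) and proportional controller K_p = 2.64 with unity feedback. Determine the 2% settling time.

From 1 + K_pP(s) = 0: s² + 4.8s + 20.86 = 0 ⇒ ω_n = 4.567, ζ = 0.5255.
2% settling time T_s ≈ 4/(ζω_n) = 4/2.4 = 1.67 s.

T_s ≈ 1.67 s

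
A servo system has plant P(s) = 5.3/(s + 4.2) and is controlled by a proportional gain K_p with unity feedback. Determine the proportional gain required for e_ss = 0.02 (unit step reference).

Steady-state error for a unit step on this type-0 loop is 1/(1 + K_p·P(0)).
P(0) = 1.262. Require 1/(1 + K_p·1.262) = 0.02, so 1 + 1.262·K_p = 50.
K_p = (50 − 1)/1.262 = 38.8.

K_p = 38.8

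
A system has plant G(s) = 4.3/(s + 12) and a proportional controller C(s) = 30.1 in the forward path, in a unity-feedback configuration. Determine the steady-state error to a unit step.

The loop is type 0. Static position error constant K_pos = C(0)·G(0) = 30.1·0.3583 = 10.79.
Steady-state error to a unit step: e_ss = 1/(1+K_pos) = 1/11.79 = 0.0848.

0.0848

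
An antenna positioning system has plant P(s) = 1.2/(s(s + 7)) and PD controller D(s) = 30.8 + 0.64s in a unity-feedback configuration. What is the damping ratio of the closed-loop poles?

ζ = 0.639

Forward path: (30.8 + 0.64s)·1.2/(s(s+7)). The closed-loop characteristic equation is s² + (7 + 1.2·0.64)s + 1.2·30.8 = 0.
That is s² + 7.768s + 36.96 = 0, so ω_n = 6.079 rad/s and ζ = 7.768/(2·6.079) = 0.6389.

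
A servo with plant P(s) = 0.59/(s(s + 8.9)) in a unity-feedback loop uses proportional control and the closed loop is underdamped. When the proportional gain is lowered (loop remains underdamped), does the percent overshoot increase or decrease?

ζ = 8.9/(2√(0.59K_p)) rises as K_p falls; higher damping means less overshoot.

decrease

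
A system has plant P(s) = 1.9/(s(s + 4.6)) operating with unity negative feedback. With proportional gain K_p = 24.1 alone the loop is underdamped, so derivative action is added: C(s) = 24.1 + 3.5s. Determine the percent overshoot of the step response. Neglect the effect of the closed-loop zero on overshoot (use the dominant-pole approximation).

Forward path: (24.1 + 3.5s)·1.9/(s(s+4.6)). The closed-loop characteristic equation is s² + (4.6 + 1.9·3.5)s + 1.9·24.1 = 0.
That is s² + 11.25s + 45.79 = 0, so ω_n = 6.767 rad/s and ζ = 11.25/(2·6.767) = 0.8313.
%OS = 100·exp(−πζ/√(1−ζ²)) = 0.911%.

0.911%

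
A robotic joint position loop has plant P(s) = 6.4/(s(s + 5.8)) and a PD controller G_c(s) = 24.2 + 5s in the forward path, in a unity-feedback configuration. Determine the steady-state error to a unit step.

0

The open loop G_c(s)P(s) has a pole at the origin (type 1), so the static position error constant is infinite and e_ss = 1/(1+∞) = 0.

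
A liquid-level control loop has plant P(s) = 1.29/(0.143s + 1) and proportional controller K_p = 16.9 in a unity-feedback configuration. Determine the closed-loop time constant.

τ = 0.00627 s

Closed loop: T(s) = K_p·P/(1+K_p·P) = 21.8/(0.143s + 1 + 21.8), with pole at s = −(1 + 21.8)/0.143 = −159.4.
Closed-loop time constant τ = 1/159.4 = 0.00627 s.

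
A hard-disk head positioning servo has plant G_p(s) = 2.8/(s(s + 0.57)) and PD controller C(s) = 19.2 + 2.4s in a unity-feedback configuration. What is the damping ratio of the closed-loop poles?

Forward path: (19.2 + 2.4s)·2.8/(s(s+0.57)). The closed-loop characteristic equation is s² + (0.57 + 2.8·2.4)s + 2.8·19.2 = 0.
That is s² + 7.29s + 53.76 = 0, so ω_n = 7.332 rad/s and ζ = 7.29/(2·7.332) = 0.4971.

ζ = 0.497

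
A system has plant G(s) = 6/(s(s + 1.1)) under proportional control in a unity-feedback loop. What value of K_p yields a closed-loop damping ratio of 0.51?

K_p = 0.194

Closed-loop characteristic equation: s² + 1.1s + K_p·6 = 0.
So ω_n = √(6K_p) and 2ζω_n = 1.1, giving ζ = 1.1/(2√(6K_p)).
Setting ζ = 0.51: √(6K_p) = 1.1/(2·0.51) = 1.078, so K_p = 1.163/6 = 0.194.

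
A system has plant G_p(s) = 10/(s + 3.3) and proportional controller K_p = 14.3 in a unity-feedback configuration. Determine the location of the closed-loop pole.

Closed-loop transfer function: T(s) = K_p·G_p(s)/(1 + K_p·G_p(s)) = 143/(s + 3.3 + 143) = 143/(s + 146.3).
The closed-loop pole is at s = −146.3.

s = -146.3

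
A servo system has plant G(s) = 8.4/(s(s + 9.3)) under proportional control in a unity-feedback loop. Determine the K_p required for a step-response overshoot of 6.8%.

K_p = 6.09

From %OS = 100·exp(−πζ/√(1−ζ²)) = 6.8%, ζ = −ln(0.068)/√(π²+ln²(0.068)) = 0.6502.
Characteristic equation s² + 9.3s + 8.4K_p = 0 gives ζ = 9.3/(2√(8.4K_p)).
Setting ζ = 0.6502: √(8.4K_p) = 9.3/(2·0.6502) = 7.152, so K_p = 51.15/8.4 = 6.09.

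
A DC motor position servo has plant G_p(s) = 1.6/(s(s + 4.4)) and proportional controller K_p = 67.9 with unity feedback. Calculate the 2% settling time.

The closed-loop denominator s² + 4.4s + 108.6 gives ω_n = √108.6 = 10.42 and ζ = 4.4/(2ω_n) = 0.2111.
2% settling time T_s ≈ 4/(ζω_n) = 4/2.2 = 1.82 s.

T_s ≈ 1.82 s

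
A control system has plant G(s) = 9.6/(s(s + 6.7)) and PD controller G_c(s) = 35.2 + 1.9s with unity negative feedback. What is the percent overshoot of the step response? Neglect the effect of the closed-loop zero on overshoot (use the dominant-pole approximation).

5.5%

Forward path: (35.2 + 1.9s)·9.6/(s(s+6.7)). The closed-loop characteristic equation is s² + (6.7 + 9.6·1.9)s + 9.6·35.2 = 0.
That is s² + 24.94s + 337.9 = 0, so ω_n = 18.38 rad/s and ζ = 24.94/(2·18.38) = 0.6784.
%OS = 100·exp(−πζ/√(1−ζ²)) = 5.5%.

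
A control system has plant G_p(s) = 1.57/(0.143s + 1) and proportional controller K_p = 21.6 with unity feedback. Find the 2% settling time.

T_s ≈ 0.0164 s

Closed loop: T(s) = K_p·G_p/(1+K_p·G_p) = 33.91/(0.143s + 1 + 33.91), with pole at s = −(1 + 33.91)/0.143 = −244.1.
τ = 1/244.1 = 0.004096 s, so 2% settling time ≈ 4τ = 0.0164 s.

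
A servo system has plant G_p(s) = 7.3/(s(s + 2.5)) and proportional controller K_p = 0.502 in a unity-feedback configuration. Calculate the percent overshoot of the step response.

6.66%

The closed-loop denominator s² + 2.5s + 3.665 gives ω_n = √3.665 = 1.914 and ζ = 2.5/(2ω_n) = 0.653.
%OS = 100·exp(−πζ/√(1−ζ²)) = 100·exp(−π·0.653/√0.5736) = 6.66%.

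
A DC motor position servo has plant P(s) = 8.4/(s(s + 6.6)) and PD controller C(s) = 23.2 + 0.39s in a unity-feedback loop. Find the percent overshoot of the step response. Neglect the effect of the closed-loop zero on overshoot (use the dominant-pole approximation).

Forward path: (23.2 + 0.39s)·8.4/(s(s+6.6)). The closed-loop characteristic equation is s² + (6.6 + 8.4·0.39)s + 8.4·23.2 = 0.
That is s² + 9.876s + 194.9 = 0, so ω_n = 13.96 rad/s and ζ = 9.876/(2·13.96) = 0.3537.
%OS = 100·exp(−πζ/√(1−ζ²)) = 30.5%.

30.5%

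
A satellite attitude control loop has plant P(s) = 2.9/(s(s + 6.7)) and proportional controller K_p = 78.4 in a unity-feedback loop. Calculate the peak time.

Closed-loop characteristic equation: s² + 6.7s + 227.4 = 0, so ω_n = 15.08 rad/s and ζ = 6.7/(2·15.08) = 0.2222.
Damped frequency ω_d = ω_n√(1−ζ²) = 14.7 rad/s, so peak time T_p = π/ω_d = 0.214 s.

T_p = 0.214 s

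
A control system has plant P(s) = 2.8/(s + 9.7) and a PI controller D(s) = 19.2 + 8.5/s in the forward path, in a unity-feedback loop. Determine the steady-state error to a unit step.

The open loop D(s)P(s) has a pole at the origin (type 1), so the static position error constant is infinite and e_ss = 1/(1+∞) = 0.

0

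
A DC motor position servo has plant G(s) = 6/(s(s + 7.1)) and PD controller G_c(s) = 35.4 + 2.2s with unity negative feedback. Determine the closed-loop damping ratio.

Forward path: (35.4 + 2.2s)·6/(s(s+7.1)). The closed-loop characteristic equation is s² + (7.1 + 6·2.2)s + 6·35.4 = 0.
That is s² + 20.3s + 212.4 = 0, so ω_n = 14.57 rad/s and ζ = 20.3/(2·14.57) = 0.6964.

ζ = 0.696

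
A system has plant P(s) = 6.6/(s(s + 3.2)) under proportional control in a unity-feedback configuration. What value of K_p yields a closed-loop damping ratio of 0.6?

K_p = 1.08

Closed-loop characteristic equation: s² + 3.2s + K_p·6.6 = 0.
So ω_n = √(6.6K_p) and 2ζω_n = 3.2, giving ζ = 3.2/(2√(6.6K_p)).
Setting ζ = 0.6: √(6.6K_p) = 3.2/(2·0.6) = 2.667, so K_p = 7.111/6.6 = 1.08.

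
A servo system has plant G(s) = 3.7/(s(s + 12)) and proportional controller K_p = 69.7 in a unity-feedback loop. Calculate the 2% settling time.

The closed-loop denominator s² + 12s + 257.9 gives ω_n = √257.9 = 16.06 and ζ = 12/(2ω_n) = 0.3736.
2% settling time T_s ≈ 4/(ζω_n) = 4/6 = 0.667 s.

T_s ≈ 0.667 s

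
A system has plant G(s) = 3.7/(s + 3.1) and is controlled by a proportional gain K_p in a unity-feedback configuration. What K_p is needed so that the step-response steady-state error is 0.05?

K_p = 15.9

Steady-state error for a unit step on this type-0 loop is 1/(1 + K_p·G(0)).
G(0) = 1.194. Require 1/(1 + K_p·1.194) = 0.05, so 1 + 1.194·K_p = 20.
K_p = (20 − 1)/1.194 = 15.9.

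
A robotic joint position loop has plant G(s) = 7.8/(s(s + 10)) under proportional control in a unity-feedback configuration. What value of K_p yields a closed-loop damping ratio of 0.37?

K_p = 23.4

Closed-loop characteristic equation: s² + 10s + K_p·7.8 = 0.
So ω_n = √(7.8K_p) and 2ζω_n = 10, giving ζ = 10/(2√(7.8K_p)).
Setting ζ = 0.37: √(7.8K_p) = 10/(2·0.37) = 13.51, so K_p = 182.6/7.8 = 23.4.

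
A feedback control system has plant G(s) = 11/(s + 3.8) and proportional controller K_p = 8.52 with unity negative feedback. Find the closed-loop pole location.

s = -97.52

Closed-loop transfer function: T(s) = K_p·G(s)/(1 + K_p·G(s)) = 93.72/(s + 3.8 + 93.72) = 93.72/(s + 97.52).
The closed-loop pole is at s = −97.52.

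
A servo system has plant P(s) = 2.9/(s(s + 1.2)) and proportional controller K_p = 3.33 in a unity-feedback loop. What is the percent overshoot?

From 1 + K_pP(s) = 0: s² + 1.2s + 9.657 = 0 ⇒ ω_n = 3.108, ζ = 0.1931.
%OS = 100·exp(−πζ/√(1−ζ²)) = 100·exp(−π·0.1931/√0.9627) = 53.9%.

53.9%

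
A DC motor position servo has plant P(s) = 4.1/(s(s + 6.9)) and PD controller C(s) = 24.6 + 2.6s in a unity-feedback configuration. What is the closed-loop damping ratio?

ζ = 0.874

Forward path: (24.6 + 2.6s)·4.1/(s(s+6.9)). The closed-loop characteristic equation is s² + (6.9 + 4.1·2.6)s + 4.1·24.6 = 0.
That is s² + 17.56s + 100.9 = 0, so ω_n = 10.04 rad/s and ζ = 17.56/(2·10.04) = 0.8742.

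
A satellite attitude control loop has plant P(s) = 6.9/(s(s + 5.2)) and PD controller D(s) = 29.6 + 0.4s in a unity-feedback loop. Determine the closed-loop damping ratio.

Forward path: (29.6 + 0.4s)·6.9/(s(s+5.2)). The closed-loop characteristic equation is s² + (5.2 + 6.9·0.4)s + 6.9·29.6 = 0.
That is s² + 7.96s + 204.2 = 0, so ω_n = 14.29 rad/s and ζ = 7.96/(2·14.29) = 0.2785.

ζ = 0.278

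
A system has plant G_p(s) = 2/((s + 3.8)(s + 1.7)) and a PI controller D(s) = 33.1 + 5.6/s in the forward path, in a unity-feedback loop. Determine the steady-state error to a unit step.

The open loop D(s)G_p(s) has a pole at the origin (type 1), so the static position error constant is infinite and e_ss = 1/(1+∞) = 0.

0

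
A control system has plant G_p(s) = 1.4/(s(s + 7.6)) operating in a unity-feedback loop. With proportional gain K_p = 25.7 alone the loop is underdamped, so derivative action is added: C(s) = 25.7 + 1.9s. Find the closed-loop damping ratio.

Forward path: (25.7 + 1.9s)·1.4/(s(s+7.6)). The closed-loop characteristic equation is s² + (7.6 + 1.4·1.9)s + 1.4·25.7 = 0.
That is s² + 10.26s + 35.98 = 0, so ω_n = 5.998 rad/s and ζ = 10.26/(2·5.998) = 0.8552.

ζ = 0.855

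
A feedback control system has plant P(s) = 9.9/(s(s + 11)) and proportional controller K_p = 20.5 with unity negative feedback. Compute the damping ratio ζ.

ζ = 0.386

The closed-loop denominator is s(s+11) + 20.5·9.9 = s² + 11s + 203.
Matching s² + 2ζω_n s + ω_n²: ω_n = √203 = 14.25 rad/s and 2ζω_n = 11, so ζ = 11/(2·14.25) = 0.386.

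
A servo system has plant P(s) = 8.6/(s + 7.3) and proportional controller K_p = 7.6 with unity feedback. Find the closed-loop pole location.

s = -72.66

Closed-loop transfer function: T(s) = K_p·P(s)/(1 + K_p·P(s)) = 65.36/(s + 7.3 + 65.36) = 65.36/(s + 72.66).
The closed-loop pole is at s = −72.66.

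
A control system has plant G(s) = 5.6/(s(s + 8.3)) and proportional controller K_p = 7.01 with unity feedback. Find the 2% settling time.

The closed-loop denominator s² + 8.3s + 39.26 gives ω_n = √39.26 = 6.265 and ζ = 8.3/(2ω_n) = 0.6624.
2% settling time T_s ≈ 4/(ζω_n) = 4/4.15 = 0.964 s.

T_s ≈ 0.964 s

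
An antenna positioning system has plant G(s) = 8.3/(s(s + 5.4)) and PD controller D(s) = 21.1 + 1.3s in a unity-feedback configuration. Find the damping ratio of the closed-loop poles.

ζ = 0.612

Forward path: (21.1 + 1.3s)·8.3/(s(s+5.4)). The closed-loop characteristic equation is s² + (5.4 + 8.3·1.3)s + 8.3·21.1 = 0.
That is s² + 16.19s + 175.1 = 0, so ω_n = 13.23 rad/s and ζ = 16.19/(2·13.23) = 0.6117.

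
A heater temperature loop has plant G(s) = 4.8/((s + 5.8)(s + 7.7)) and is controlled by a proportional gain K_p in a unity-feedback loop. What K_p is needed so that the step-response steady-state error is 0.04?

K_p = 223

Steady-state error for a unit step on this type-0 loop is 1/(1 + K_p·G(0)).
G(0) = 0.1075. Require 1/(1 + K_p·0.1075) = 0.04, so 1 + 0.1075·K_p = 25.
K_p = (25 − 1)/0.1075 = 223.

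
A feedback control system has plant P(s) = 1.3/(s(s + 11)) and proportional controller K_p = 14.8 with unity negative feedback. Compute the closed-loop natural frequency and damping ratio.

ω_n = 4.39 rad/s, ζ = 1.25

The closed-loop denominator is s(s+11) + 14.8·1.3 = s² + 11s + 19.24.
Matching s² + 2ζω_n s + ω_n²: ω_n = √19.24 = 4.386 rad/s and 2ζω_n = 11, so ζ = 11/(2·4.386) = 1.25.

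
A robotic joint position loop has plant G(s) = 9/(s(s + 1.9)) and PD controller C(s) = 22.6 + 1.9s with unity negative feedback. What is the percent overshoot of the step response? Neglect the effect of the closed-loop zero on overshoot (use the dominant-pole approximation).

6.05%

Forward path: (22.6 + 1.9s)·9/(s(s+1.9)). The closed-loop characteristic equation is s² + (1.9 + 9·1.9)s + 9·22.6 = 0.
That is s² + 19s + 203.4 = 0, so ω_n = 14.26 rad/s and ζ = 19/(2·14.26) = 0.6661.
%OS = 100·exp(−πζ/√(1−ζ²)) = 6.05%.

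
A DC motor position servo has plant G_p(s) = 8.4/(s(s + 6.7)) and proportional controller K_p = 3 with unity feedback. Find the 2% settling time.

T_s ≈ 1.19 s

Closed-loop characteristic equation: s² + 6.7s + 25.2 = 0, so ω_n = 5.02 rad/s and ζ = 6.7/(2·5.02) = 0.6673.
2% settling time T_s ≈ 4/(ζω_n) = 4/3.35 = 1.19 s.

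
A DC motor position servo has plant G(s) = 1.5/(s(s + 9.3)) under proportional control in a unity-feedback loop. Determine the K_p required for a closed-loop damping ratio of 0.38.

K_p = 99.8

Closed-loop characteristic equation: s² + 9.3s + K_p·1.5 = 0.
So ω_n = √(1.5K_p) and 2ζω_n = 9.3, giving ζ = 9.3/(2√(1.5K_p)).
Setting ζ = 0.38: √(1.5K_p) = 9.3/(2·0.38) = 12.24, so K_p = 149.7/1.5 = 99.8.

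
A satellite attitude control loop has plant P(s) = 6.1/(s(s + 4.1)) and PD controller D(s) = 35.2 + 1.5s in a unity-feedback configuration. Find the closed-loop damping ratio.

Forward path: (35.2 + 1.5s)·6.1/(s(s+4.1)). The closed-loop characteristic equation is s² + (4.1 + 6.1·1.5)s + 6.1·35.2 = 0.
That is s² + 13.25s + 214.7 = 0, so ω_n = 14.65 rad/s and ζ = 13.25/(2·14.65) = 0.4521.

ζ = 0.452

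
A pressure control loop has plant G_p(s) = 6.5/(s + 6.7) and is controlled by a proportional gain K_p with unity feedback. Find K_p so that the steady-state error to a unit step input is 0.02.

Steady-state error for a unit step on this type-0 loop is 1/(1 + K_p·G_p(0)).
G_p(0) = 0.9701. Require 1/(1 + K_p·0.9701) = 0.02, so 1 + 0.9701·K_p = 50.
K_p = (50 − 1)/0.9701 = 50.5.

K_p = 50.5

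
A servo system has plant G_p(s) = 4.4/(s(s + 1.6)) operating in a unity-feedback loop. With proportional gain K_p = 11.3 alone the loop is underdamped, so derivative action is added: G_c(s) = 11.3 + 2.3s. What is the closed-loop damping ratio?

Forward path: (11.3 + 2.3s)·4.4/(s(s+1.6)). The closed-loop characteristic equation is s² + (1.6 + 4.4·2.3)s + 4.4·11.3 = 0.
That is s² + 11.72s + 49.72 = 0, so ω_n = 7.051 rad/s and ζ = 11.72/(2·7.051) = 0.8311.

ζ = 0.831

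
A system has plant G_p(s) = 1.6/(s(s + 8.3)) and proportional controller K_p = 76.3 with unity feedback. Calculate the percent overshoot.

Closed-loop characteristic equation: s² + 8.3s + 122.1 = 0, so ω_n = 11.05 rad/s and ζ = 8.3/(2·11.05) = 0.3756.
%OS = 100·exp(−πζ/√(1−ζ²)) = 100·exp(−π·0.3756/√0.8589) = 28%.

28%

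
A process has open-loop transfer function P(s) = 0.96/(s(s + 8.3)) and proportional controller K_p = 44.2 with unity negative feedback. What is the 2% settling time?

Closed-loop characteristic equation: s² + 8.3s + 42.43 = 0, so ω_n = 6.514 rad/s and ζ = 8.3/(2·6.514) = 0.6371.
2% settling time T_s ≈ 4/(ζω_n) = 4/4.15 = 0.964 s.

T_s ≈ 0.964 s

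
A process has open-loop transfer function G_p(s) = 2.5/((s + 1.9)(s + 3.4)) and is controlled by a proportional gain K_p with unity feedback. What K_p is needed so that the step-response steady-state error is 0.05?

Steady-state error for a unit step on this type-0 loop is 1/(1 + K_p·G_p(0)).
G_p(0) = 0.387. Require 1/(1 + K_p·0.387) = 0.05, so 1 + 0.387·K_p = 20.
K_p = (20 − 1)/0.387 = 49.1.

K_p = 49.1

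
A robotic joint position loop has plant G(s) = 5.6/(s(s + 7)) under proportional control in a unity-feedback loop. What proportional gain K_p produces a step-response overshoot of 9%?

K_p = 5.91

From %OS = 100·exp(−πζ/√(1−ζ²)) = 9%, ζ = −ln(0.09)/√(π²+ln²(0.09)) = 0.6083.
Characteristic equation s² + 7s + 5.6K_p = 0 gives ζ = 7/(2√(5.6K_p)).
Setting ζ = 0.6083: √(5.6K_p) = 7/(2·0.6083) = 5.753, so K_p = 33.1/5.6 = 5.91.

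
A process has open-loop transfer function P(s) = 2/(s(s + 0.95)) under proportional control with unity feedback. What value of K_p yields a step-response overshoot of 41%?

K_p = 1.51

From %OS = 100·exp(−πζ/√(1−ζ²)) = 41%, ζ = −ln(0.41)/√(π²+ln²(0.41)) = 0.273.
Characteristic equation s² + 0.95s + 2K_p = 0 gives ζ = 0.95/(2√(2K_p)).
Setting ζ = 0.273: √(2K_p) = 0.95/(2·0.273) = 1.74, so K_p = 3.027/2 = 1.51.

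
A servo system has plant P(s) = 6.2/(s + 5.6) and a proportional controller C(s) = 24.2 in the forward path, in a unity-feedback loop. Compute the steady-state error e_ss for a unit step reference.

The loop is type 0. Static position error constant K_pos = C(0)·P(0) = 24.2·1.107 = 26.79.
Steady-state error to a unit step: e_ss = 1/(1+K_pos) = 1/27.79 = 0.036.

0.036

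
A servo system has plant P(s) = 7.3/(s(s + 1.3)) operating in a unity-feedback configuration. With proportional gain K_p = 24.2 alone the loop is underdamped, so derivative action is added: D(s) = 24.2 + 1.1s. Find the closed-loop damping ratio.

Forward path: (24.2 + 1.1s)·7.3/(s(s+1.3)). The closed-loop characteristic equation is s² + (1.3 + 7.3·1.1)s + 7.3·24.2 = 0.
That is s² + 9.33s + 176.7 = 0, so ω_n = 13.29 rad/s and ζ = 9.33/(2·13.29) = 0.351.

ζ = 0.351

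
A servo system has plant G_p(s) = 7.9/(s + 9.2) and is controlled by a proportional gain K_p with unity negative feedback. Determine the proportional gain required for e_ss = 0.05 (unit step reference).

K_p = 22.1

Steady-state error for a unit step on this type-0 loop is 1/(1 + K_p·G_p(0)).
G_p(0) = 0.8587. Require 1/(1 + K_p·0.8587) = 0.05, so 1 + 0.8587·K_p = 20.
K_p = (20 − 1)/0.8587 = 22.1.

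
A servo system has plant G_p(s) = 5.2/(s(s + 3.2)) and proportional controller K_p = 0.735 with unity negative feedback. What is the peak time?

Closed-loop characteristic equation: s² + 3.2s + 3.822 = 0, so ω_n = 1.955 rad/s and ζ = 3.2/(2·1.955) = 0.8184.
Damped frequency ω_d = ω_n√(1−ζ²) = 1.123 rad/s, so peak time T_p = π/ω_d = 2.8 s.

T_p = 2.8 s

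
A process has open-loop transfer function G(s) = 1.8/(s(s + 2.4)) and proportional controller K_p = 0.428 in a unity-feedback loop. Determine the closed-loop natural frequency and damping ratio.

ω_n = 0.878 rad/s, ζ = 1.37

1 + K_p·G(s) = 0 gives s² + 2.4s + 0.7704 = 0.
So ω_n² = 0.7704 ⇒ ω_n = 0.8777 rad/s, and ζ = 2.4/(2ω_n) = 1.37.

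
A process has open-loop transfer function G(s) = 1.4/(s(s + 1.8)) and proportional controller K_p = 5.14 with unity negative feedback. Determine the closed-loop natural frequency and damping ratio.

With unity feedback the closed-loop characteristic equation is s² + 1.8s + 5.14·1.4 = s² + 1.8s + 7.196 = 0.
Matching s² + 2ζω_n s + ω_n²: ω_n = √7.196 = 2.683 rad/s and 2ζω_n = 1.8, so ζ = 1.8/(2·2.683) = 0.336.

ω_n = 2.68 rad/s, ζ = 0.336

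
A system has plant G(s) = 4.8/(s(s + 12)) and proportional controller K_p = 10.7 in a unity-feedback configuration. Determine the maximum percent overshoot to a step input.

0.815%

From 1 + K_pG(s) = 0: s² + 12s + 51.36 = 0 ⇒ ω_n = 7.167, ζ = 0.8372.
%OS = 100·exp(−πζ/√(1−ζ²)) = 100·exp(−π·0.8372/√0.2991) = 0.815%.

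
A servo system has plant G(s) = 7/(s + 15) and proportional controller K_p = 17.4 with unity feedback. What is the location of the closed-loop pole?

s = -136.8

Closed-loop transfer function: T(s) = K_p·G(s)/(1 + K_p·G(s)) = 121.8/(s + 15 + 121.8) = 121.8/(s + 136.8).
The closed-loop pole is at s = −136.8.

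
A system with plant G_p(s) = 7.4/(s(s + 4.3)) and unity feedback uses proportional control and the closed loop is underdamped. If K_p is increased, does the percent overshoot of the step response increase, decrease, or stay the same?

Characteristic equation s² + 4.3s + K_p·7.4 = 0: raising K_p raises ω_n while 2ζω_n = 4.3 is fixed, so ζ falls and overshoot grows.

increase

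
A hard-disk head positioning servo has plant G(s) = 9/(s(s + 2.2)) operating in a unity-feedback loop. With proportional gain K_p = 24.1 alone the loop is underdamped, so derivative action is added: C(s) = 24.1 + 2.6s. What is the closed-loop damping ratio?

Forward path: (24.1 + 2.6s)·9/(s(s+2.2)). The closed-loop characteristic equation is s² + (2.2 + 9·2.6)s + 9·24.1 = 0.
That is s² + 25.6s + 216.9 = 0, so ω_n = 14.73 rad/s and ζ = 25.6/(2·14.73) = 0.8691.

ζ = 0.869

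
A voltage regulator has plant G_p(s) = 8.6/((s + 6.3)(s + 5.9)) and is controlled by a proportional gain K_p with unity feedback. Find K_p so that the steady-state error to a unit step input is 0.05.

K_p = 82.1

For a type-0 loop with proportional control, e_ss = 1/(1 + K_p·G_p(0)).
G_p(0) = 0.2314. Require 1/(1 + K_p·0.2314) = 0.05, so 1 + 0.2314·K_p = 20.
K_p = (20 − 1)/0.2314 = 82.1.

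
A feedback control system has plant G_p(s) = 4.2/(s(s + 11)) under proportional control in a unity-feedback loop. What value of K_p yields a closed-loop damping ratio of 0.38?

K_p = 49.9

Closed-loop characteristic equation: s² + 11s + K_p·4.2 = 0.
So ω_n = √(4.2K_p) and 2ζω_n = 11, giving ζ = 11/(2√(4.2K_p)).
Setting ζ = 0.38: √(4.2K_p) = 11/(2·0.38) = 14.47, so K_p = 209.5/4.2 = 49.9.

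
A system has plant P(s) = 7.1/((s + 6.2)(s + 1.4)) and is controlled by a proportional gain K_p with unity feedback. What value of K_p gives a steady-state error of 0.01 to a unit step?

K_p = 121

For a type-0 loop with proportional control, e_ss = 1/(1 + K_p·P(0)).
P(0) = 0.818. Require 1/(1 + K_p·0.818) = 0.01, so 1 + 0.818·K_p = 100.
K_p = (100 − 1)/0.818 = 121.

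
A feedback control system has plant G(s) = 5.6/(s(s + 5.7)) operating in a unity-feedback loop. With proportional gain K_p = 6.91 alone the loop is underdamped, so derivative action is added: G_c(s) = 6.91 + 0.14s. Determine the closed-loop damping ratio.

Forward path: (6.91 + 0.14s)·5.6/(s(s+5.7)). The closed-loop characteristic equation is s² + (5.7 + 5.6·0.14)s + 5.6·6.91 = 0.
That is s² + 6.484s + 38.7 = 0, so ω_n = 6.221 rad/s and ζ = 6.484/(2·6.221) = 0.5212.

ζ = 0.521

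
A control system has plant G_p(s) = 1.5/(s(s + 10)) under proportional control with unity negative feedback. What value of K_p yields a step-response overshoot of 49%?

K_p = 340

From %OS = 100·exp(−πζ/√(1−ζ²)) = 49%, ζ = −ln(0.49)/√(π²+ln²(0.49)) = 0.2214.
Characteristic equation s² + 10s + 1.5K_p = 0 gives ζ = 10/(2√(1.5K_p)).
Setting ζ = 0.2214: √(1.5K_p) = 10/(2·0.2214) = 22.58, so K_p = 509.9/1.5 = 340.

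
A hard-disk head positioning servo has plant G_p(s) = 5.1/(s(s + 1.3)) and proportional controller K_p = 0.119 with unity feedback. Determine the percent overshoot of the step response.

0.861%

From 1 + K_pG_p(s) = 0: s² + 1.3s + 0.6069 = 0 ⇒ ω_n = 0.779, ζ = 0.8344.
%OS = 100·exp(−πζ/√(1−ζ²)) = 100·exp(−π·0.8344/√0.3038) = 0.861%.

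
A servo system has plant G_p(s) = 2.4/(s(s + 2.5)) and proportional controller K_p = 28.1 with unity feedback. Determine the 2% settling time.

The closed-loop denominator s² + 2.5s + 67.44 gives ω_n = √67.44 = 8.212 and ζ = 2.5/(2ω_n) = 0.1522.
2% settling time T_s ≈ 4/(ζω_n) = 4/1.25 = 3.2 s.

T_s ≈ 3.2 s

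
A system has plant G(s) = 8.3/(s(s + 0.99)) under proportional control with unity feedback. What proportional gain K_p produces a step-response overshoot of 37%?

From %OS = 100·exp(−πζ/√(1−ζ²)) = 37%, ζ = −ln(0.37)/√(π²+ln²(0.37)) = 0.3017.
Characteristic equation s² + 0.99s + 8.3K_p = 0 gives ζ = 0.99/(2√(8.3K_p)).
Setting ζ = 0.3017: √(8.3K_p) = 0.99/(2·0.3017) = 1.641, so K_p = 2.691/8.3 = 0.324.

K_p = 0.324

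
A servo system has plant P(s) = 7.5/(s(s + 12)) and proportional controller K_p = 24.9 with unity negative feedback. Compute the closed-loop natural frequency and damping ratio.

ω_n = 13.7 rad/s, ζ = 0.439

With unity feedback the closed-loop characteristic equation is s² + 12s + 24.9·7.5 = s² + 12s + 186.8 = 0.
So ω_n² = 186.8 ⇒ ω_n = 13.67 rad/s, and ζ = 12/(2ω_n) = 0.439.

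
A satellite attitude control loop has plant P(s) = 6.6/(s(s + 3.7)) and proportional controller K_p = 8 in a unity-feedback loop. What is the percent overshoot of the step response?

43.7%

Closed-loop characteristic equation: s² + 3.7s + 52.8 = 0, so ω_n = 7.266 rad/s and ζ = 3.7/(2·7.266) = 0.2546.
%OS = 100·exp(−πζ/√(1−ζ²)) = 100·exp(−π·0.2546/√0.9352) = 43.7%.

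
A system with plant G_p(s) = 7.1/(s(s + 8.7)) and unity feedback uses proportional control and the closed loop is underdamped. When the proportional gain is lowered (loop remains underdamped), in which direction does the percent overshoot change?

decrease

ζ = 8.7/(2√(7.1K_p)) rises as K_p falls; higher damping means less overshoot.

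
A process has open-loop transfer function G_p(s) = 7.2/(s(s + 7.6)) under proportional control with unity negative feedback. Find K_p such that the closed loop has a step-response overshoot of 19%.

From %OS = 100·exp(−πζ/√(1−ζ²)) = 19%, ζ = −ln(0.19)/√(π²+ln²(0.19)) = 0.4673.
Characteristic equation s² + 7.6s + 7.2K_p = 0 gives ζ = 7.6/(2√(7.2K_p)).
Setting ζ = 0.4673: √(7.2K_p) = 7.6/(2·0.4673) = 8.131, so K_p = 66.11/7.2 = 9.18.

K_p = 9.18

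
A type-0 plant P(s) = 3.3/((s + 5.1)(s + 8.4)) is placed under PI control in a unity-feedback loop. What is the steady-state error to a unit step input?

The PI controller's integrator makes the forward path type 1, so e_ss to a step is zero.

0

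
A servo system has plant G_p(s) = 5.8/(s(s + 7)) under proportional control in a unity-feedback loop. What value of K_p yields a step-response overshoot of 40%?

From %OS = 100·exp(−πζ/√(1−ζ²)) = 40%, ζ = −ln(0.4)/√(π²+ln²(0.4)) = 0.28.
Characteristic equation s² + 7s + 5.8K_p = 0 gives ζ = 7/(2√(5.8K_p)).
Setting ζ = 0.28: √(5.8K_p) = 7/(2·0.28) = 12.5, so K_p = 156.3/5.8 = 26.9.

K_p = 26.9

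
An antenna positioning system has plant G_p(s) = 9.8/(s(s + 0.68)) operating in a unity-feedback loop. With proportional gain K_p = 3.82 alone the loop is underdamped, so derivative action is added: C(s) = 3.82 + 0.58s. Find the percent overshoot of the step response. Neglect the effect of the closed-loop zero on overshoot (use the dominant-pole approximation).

Forward path: (3.82 + 0.58s)·9.8/(s(s+0.68)). The closed-loop characteristic equation is s² + (0.68 + 9.8·0.58)s + 9.8·3.82 = 0.
That is s² + 6.364s + 37.44 = 0, so ω_n = 6.118 rad/s and ζ = 6.364/(2·6.118) = 0.5201.
%OS = 100·exp(−πζ/√(1−ζ²)) = 14.8%.

14.8%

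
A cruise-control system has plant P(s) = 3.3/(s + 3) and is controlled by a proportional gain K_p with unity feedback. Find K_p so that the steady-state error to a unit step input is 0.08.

K_p = 10.5

For a type-0 loop with proportional control, e_ss = 1/(1 + K_p·P(0)).
P(0) = 1.1. Require 1/(1 + K_p·1.1) = 0.08, so 1 + 1.1·K_p = 12.5.
K_p = (12.5 − 1)/1.1 = 10.5.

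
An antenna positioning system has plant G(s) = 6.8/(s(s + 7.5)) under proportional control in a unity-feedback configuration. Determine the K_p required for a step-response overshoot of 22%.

K_p = 11

From %OS = 100·exp(−πζ/√(1−ζ²)) = 22%, ζ = −ln(0.22)/√(π²+ln²(0.22)) = 0.4342.
Characteristic equation s² + 7.5s + 6.8K_p = 0 gives ζ = 7.5/(2√(6.8K_p)).
Setting ζ = 0.4342: √(6.8K_p) = 7.5/(2·0.4342) = 8.637, so K_p = 74.6/6.8 = 11.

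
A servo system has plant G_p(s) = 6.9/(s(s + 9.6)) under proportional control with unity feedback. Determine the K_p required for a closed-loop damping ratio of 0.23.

Closed-loop characteristic equation: s² + 9.6s + K_p·6.9 = 0.
So ω_n = √(6.9K_p) and 2ζω_n = 9.6, giving ζ = 9.6/(2√(6.9K_p)).
Setting ζ = 0.23: √(6.9K_p) = 9.6/(2·0.23) = 20.87, so K_p = 435.5/6.9 = 63.1.

K_p = 63.1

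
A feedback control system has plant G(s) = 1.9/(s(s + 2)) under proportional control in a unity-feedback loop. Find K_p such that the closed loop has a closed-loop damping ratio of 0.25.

K_p = 8.42

Closed-loop characteristic equation: s² + 2s + K_p·1.9 = 0.
So ω_n = √(1.9K_p) and 2ζω_n = 2, giving ζ = 2/(2√(1.9K_p)).
Setting ζ = 0.25: √(1.9K_p) = 2/(2·0.25) = 4, so K_p = 16/1.9 = 8.42.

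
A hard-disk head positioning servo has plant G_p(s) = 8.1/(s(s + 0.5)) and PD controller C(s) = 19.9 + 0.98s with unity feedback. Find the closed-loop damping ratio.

Forward path: (19.9 + 0.98s)·8.1/(s(s+0.5)). The closed-loop characteristic equation is s² + (0.5 + 8.1·0.98)s + 8.1·19.9 = 0.
That is s² + 8.438s + 161.2 = 0, so ω_n = 12.7 rad/s and ζ = 8.438/(2·12.7) = 0.3323.

ζ = 0.332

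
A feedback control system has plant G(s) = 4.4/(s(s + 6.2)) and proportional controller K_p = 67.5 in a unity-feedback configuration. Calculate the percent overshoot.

The closed-loop denominator s² + 6.2s + 297 gives ω_n = √297 = 17.23 and ζ = 6.2/(2ω_n) = 0.1799.
%OS = 100·exp(−πζ/√(1−ζ²)) = 100·exp(−π·0.1799/√0.9676) = 56.3%.

56.3%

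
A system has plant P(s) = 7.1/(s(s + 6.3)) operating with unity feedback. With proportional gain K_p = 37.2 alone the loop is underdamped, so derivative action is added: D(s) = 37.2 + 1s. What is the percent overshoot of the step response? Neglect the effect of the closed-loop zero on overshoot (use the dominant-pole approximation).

24.1%

Forward path: (37.2 + 1s)·7.1/(s(s+6.3)). The closed-loop characteristic equation is s² + (6.3 + 7.1·1)s + 7.1·37.2 = 0.
That is s² + 13.4s + 264.1 = 0, so ω_n = 16.25 rad/s and ζ = 13.4/(2·16.25) = 0.4123.
%OS = 100·exp(−πζ/√(1−ζ²)) = 24.1%.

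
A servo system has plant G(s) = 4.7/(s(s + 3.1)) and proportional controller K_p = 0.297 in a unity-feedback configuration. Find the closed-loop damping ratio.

With unity feedback the closed-loop characteristic equation is s² + 3.1s + 0.297·4.7 = s² + 3.1s + 1.396 = 0.
Matching s² + 2ζω_n s + ω_n²: ω_n = √1.396 = 1.181 rad/s and 2ζω_n = 3.1, so ζ = 3.1/(2·1.181) = 1.31.

ζ = 1.31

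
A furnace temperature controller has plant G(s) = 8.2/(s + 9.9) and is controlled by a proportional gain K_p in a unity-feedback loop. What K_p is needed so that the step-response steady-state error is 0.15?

K_p = 6.84

Steady-state error for a unit step on this type-0 loop is 1/(1 + K_p·G(0)).
G(0) = 0.8283. Require 1/(1 + K_p·0.8283) = 0.15, so 1 + 0.8283·K_p = 6.667.
K_p = (6.667 − 1)/0.8283 = 6.84.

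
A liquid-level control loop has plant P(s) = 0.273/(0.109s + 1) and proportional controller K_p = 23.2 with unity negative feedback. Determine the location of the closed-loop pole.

Closed loop: T(s) = K_p·P/(1+K_p·P) = 6.334/(0.109s + 1 + 6.334), with pole at s = −(1 + 6.334)/0.109 = −67.28.

s = -67.28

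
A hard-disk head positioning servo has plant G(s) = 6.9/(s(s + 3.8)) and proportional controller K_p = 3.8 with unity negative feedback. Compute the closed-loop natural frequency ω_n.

With unity feedback the closed-loop characteristic equation is s² + 3.8s + 3.8·6.9 = s² + 3.8s + 26.22 = 0.
Matching s² + 2ζω_n s + ω_n²: ω_n = √26.22 = 5.121 rad/s and 2ζω_n = 3.8, so ζ = 3.8/(2·5.121) = 0.371.

ω_n = 5.12 rad/s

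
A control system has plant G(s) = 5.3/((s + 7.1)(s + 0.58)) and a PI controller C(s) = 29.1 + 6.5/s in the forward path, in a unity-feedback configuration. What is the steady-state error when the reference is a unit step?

0

The open loop C(s)G(s) has a pole at the origin (type 1), so the static position error constant is infinite and e_ss = 1/(1+∞) = 0.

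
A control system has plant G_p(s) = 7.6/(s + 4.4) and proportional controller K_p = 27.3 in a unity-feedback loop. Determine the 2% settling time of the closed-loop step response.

Closed-loop transfer function: T(s) = K_p·G_p(s)/(1 + K_p·G_p(s)) = 207.5/(s + 4.4 + 207.5) = 207.5/(s + 211.9).
Time constant τ = 1/211.9 = 0.00472 s, so the 2% settling time is about 4τ = 0.0189 s.

T_s ≈ 0.0189 s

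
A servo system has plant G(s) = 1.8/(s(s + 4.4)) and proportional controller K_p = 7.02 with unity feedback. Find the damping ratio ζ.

ζ = 0.619

1 + K_p·G(s) = 0 gives s² + 4.4s + 12.64 = 0.
So ω_n² = 12.64 ⇒ ω_n = 3.555 rad/s, and ζ = 4.4/(2ω_n) = 0.619.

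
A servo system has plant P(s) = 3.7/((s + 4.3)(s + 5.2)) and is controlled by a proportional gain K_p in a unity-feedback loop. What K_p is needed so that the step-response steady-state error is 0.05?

K_p = 115

For a type-0 loop with proportional control, e_ss = 1/(1 + K_p·P(0)).
P(0) = 0.1655. Require 1/(1 + K_p·0.1655) = 0.05, so 1 + 0.1655·K_p = 20.
K_p = (20 − 1)/0.1655 = 115.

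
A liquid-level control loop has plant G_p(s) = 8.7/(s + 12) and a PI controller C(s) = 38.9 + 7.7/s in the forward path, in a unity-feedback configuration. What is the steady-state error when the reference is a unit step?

0

The open loop C(s)G_p(s) has a pole at the origin (type 1), so the static position error constant is infinite and e_ss = 1/(1+∞) = 0.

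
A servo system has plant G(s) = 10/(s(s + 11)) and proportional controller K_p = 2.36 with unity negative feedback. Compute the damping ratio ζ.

With unity feedback the closed-loop characteristic equation is s² + 11s + 2.36·10 = s² + 11s + 23.6 = 0.
Matching s² + 2ζω_n s + ω_n²: ω_n = √23.6 = 4.858 rad/s and 2ζω_n = 11, so ζ = 11/(2·4.858) = 1.13.

ζ = 1.13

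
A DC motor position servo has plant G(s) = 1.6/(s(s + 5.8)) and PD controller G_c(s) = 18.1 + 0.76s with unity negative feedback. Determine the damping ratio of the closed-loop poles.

Forward path: (18.1 + 0.76s)·1.6/(s(s+5.8)). The closed-loop characteristic equation is s² + (5.8 + 1.6·0.76)s + 1.6·18.1 = 0.
That is s² + 7.016s + 28.96 = 0, so ω_n = 5.381 rad/s and ζ = 7.016/(2·5.381) = 0.6519.

ζ = 0.652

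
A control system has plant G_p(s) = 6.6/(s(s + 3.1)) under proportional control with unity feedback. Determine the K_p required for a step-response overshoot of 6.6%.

K_p = 0.85

From %OS = 100·exp(−πζ/√(1−ζ²)) = 6.6%, ζ = −ln(0.066)/√(π²+ln²(0.066)) = 0.6543.
Characteristic equation s² + 3.1s + 6.6K_p = 0 gives ζ = 3.1/(2√(6.6K_p)).
Setting ζ = 0.6543: √(6.6K_p) = 3.1/(2·0.6543) = 2.369, so K_p = 5.612/6.6 = 0.85.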